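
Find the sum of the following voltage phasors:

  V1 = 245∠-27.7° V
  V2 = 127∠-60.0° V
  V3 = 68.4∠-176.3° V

Step 1 — Convert each phasor to rectangular form:
  V1 = 245·(cos(-27.7°) + j·sin(-27.7°)) = 216.9 - j113.9 V
  V2 = 127·(cos(-60.0°) + j·sin(-60.0°)) = 63.5 - j110 V
  V3 = 68.4·(cos(-176.3°) + j·sin(-176.3°)) = -68.26 - j4.414 V
Step 2 — Sum components: V_total = 212.2 - j228.3 V.
Step 3 — Convert to polar: |V_total| = 311.7 V, ∠V_total = -47.1°.

V_total = 311.7∠-47.1° V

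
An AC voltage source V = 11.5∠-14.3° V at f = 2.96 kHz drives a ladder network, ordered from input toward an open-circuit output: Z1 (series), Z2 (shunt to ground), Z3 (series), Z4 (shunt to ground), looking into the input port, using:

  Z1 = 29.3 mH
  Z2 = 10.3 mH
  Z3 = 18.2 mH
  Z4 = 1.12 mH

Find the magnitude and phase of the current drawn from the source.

Step 1 — Angular frequency: ω = 2π·f = 2π·2960 = 1.86e+04 rad/s.
Step 2 — Component impedances:
  Z1: Z = jωL = j·1.86e+04·0.0293 = 0 + j544.9 Ω
  Z2: Z = jωL = j·1.86e+04·0.0103 = 0 + j191.6 Ω
  Z3: Z = jωL = j·1.86e+04·0.0182 = 0 + j338.5 Ω
  Z4: Z = jωL = j·1.86e+04·0.00112 = 0 + j20.83 Ω
Step 3 — Ladder network (open output): work backward from the far end, alternating series and parallel combinations. Z_in = 0 + j669.9 Ω = 669.9∠90.0° Ω.
Step 4 — Source phasor: V = 11.5∠-14.3° V = 11.14 - j2.84 V.
Step 5 — Ohm's law: I = V / Z_total = (11.14 - j2.84) / (0 + j669.9) = -0.00424 - j0.01664 A.
Step 6 — Convert to polar: |I| = 0.01717 A, ∠I = -104.3°.

I = 0.01717∠-104.3° A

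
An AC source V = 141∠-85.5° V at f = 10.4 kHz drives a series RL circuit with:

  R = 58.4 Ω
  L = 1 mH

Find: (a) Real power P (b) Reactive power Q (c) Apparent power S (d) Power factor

Step 1 — Angular frequency: ω = 2π·f = 2π·1.04e+04 = 6.535e+04 rad/s.
Step 2 — Component impedances:
  R: Z = R = 58.4 Ω
  L: Z = jωL = j·6.535e+04·0.001 = 0 + j65.35 Ω
Step 3 — Series combination: Z_total = R + L = 58.4 + j65.35 Ω = 87.64∠48.2° Ω.
Step 4 — Source phasor: V = 141∠-85.5° V = 11.06 - j140.6 V.
Step 5 — Current: I = V / Z = -1.112 - j1.163 A = 1.609∠-133.7° A.
Step 6 — Complex power: S = V·I* = 151.2 + j169.1 VA.
Step 7 — Real power: P = Re(S) = 151.2 W.
Step 8 — Reactive power: Q = Im(S) = 169.1 VAR.
Step 9 — Apparent power: |S| = 226.9 VA.
Step 10 — Power factor: PF = P/|S| = 0.6664 (lagging).

(a) P = 151.2 W  (b) Q = 169.1 VAR  (c) S = 226.9 VA  (d) PF = 0.6664 (lagging)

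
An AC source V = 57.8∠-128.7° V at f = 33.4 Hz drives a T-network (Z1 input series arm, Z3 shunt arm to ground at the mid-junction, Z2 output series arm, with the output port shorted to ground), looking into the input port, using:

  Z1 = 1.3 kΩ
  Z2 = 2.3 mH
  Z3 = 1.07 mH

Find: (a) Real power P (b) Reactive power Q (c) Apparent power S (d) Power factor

Step 1 — Angular frequency: ω = 2π·f = 2π·33.4 = 209.9 rad/s.
Step 2 — Component impedances:
  Z1: Z = R = 1300 Ω
  Z2: Z = jωL = j·209.9·0.0023 = 0 + j0.4827 Ω
  Z3: Z = jωL = j·209.9·0.00107 = 0 + j0.2245 Ω
Step 3 — With the output port shorted to ground, the output series arm Z2 runs from the junction to ground; the shunt arm Z3 also runs from the junction to ground. They appear in parallel: Z3 || Z2 = 0 + j0.1533 Ω.
Step 4 — Series with input arm Z1: Z_in = Z1 + (Z3 || Z2) = 1300 + j0.1533 Ω = 1300∠0.0° Ω.
Step 5 — Source phasor: V = 57.8∠-128.7° V = -36.14 - j45.11 V.
Step 6 — Current: I = V / Z = -0.0278 - j0.0347 A = 0.04446∠-128.7° A.
Step 7 — Complex power: S = V·I* = 2.57 + j0.000303 VA.
Step 8 — Real power: P = Re(S) = 2.57 W.
Step 9 — Reactive power: Q = Im(S) = 0.000303 VAR.
Step 10 — Apparent power: |S| = 2.57 VA.
Step 11 — Power factor: PF = P/|S| = 1 (lagging).

(a) P = 2.57 W  (b) Q = 0.000303 VAR  (c) S = 2.57 VA  (d) PF = 1 (lagging)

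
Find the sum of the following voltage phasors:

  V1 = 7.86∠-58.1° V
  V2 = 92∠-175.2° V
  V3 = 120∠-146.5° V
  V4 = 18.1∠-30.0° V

Step 1 — Convert each phasor to rectangular form:
  V1 = 7.86·(cos(-58.1°) + j·sin(-58.1°)) = 4.154 - j6.673 V
  V2 = 92·(cos(-175.2°) + j·sin(-175.2°)) = -91.68 - j7.698 V
  V3 = 120·(cos(-146.5°) + j·sin(-146.5°)) = -100.1 - j66.23 V
  V4 = 18.1·(cos(-30.0°) + j·sin(-30.0°)) = 15.68 - j9.05 V
Step 2 — Sum components: V_total = -171.9 - j89.65 V.
Step 3 — Convert to polar: |V_total| = 193.9 V, ∠V_total = -152.5°.

V_total = 193.9∠-152.5° V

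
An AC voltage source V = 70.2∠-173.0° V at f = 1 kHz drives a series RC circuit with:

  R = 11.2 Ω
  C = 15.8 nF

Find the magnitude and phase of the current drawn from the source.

Step 1 — Angular frequency: ω = 2π·f = 2π·1000 = 6283 rad/s.
Step 2 — Component impedances:
  R: Z = R = 11.2 Ω
  C: Z = 1/(jωC) = -j/(ω·C) = 0 - j1.007e+04 Ω
Step 3 — Series combination: Z_total = R + C = 11.2 - j1.007e+04 Ω = 1.007e+04∠-89.9° Ω.
Step 4 — Source phasor: V = 70.2∠-173.0° V = -69.68 - j8.555 V.
Step 5 — Ohm's law: I = V / Z_total = (-69.68 - j8.555) / (11.2 - j1.007e+04) = 0.0008416 - j0.006918 A.
Step 6 — Convert to polar: |I| = 0.006969 A, ∠I = -83.1°.

I = 0.006969∠-83.1° A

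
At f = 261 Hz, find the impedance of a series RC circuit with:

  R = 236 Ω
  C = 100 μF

Step 1 — Angular frequency: ω = 2π·f = 2π·261 = 1640 rad/s.
Step 2 — Component impedances:
  R: Z = R = 236 Ω
  C: Z = 1/(jωC) = -j/(ω·C) = 0 - j6.098 Ω
Step 3 — Series combination: Z_total = R + C = 236 - j6.098 Ω = 236.1∠-1.5° Ω.

Z = 236 - j6.098 Ω = 236.1∠-1.5° Ω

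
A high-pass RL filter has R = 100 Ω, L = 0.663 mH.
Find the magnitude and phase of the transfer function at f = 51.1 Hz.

Step 1 — Angular frequency: ω = 2π·51.1 = 321.1 rad/s.
Step 2 — Transfer function: H(jω) = jωL/(R + jωL).
Step 3 — Numerator jωL = j·0.2129; denominator R + jωL = 100 + j0.2129.
Step 4 — H = 4.531e-06 + j0.002129.
Step 5 — Magnitude: |H| = 0.002129 (-53.4 dB); phase: φ = 89.9°.

|H| = 0.002129 (-53.4 dB), φ = 89.9°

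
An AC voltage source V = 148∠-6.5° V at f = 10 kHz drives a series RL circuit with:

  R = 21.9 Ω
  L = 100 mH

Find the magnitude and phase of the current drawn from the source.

Step 1 — Angular frequency: ω = 2π·f = 2π·1e+04 = 6.283e+04 rad/s.
Step 2 — Component impedances:
  R: Z = R = 21.9 Ω
  L: Z = jωL = j·6.283e+04·0.1 = 0 + j6283 Ω
Step 3 — Series combination: Z_total = R + L = 21.9 + j6283 Ω = 6283∠89.8° Ω.
Step 4 — Source phasor: V = 148∠-6.5° V = 147 - j16.75 V.
Step 5 — Ohm's law: I = V / Z_total = (147 - j16.75) / (21.9 + j6283) = -0.002585 - j0.02341 A.
Step 6 — Convert to polar: |I| = 0.02355 A, ∠I = -96.3°.

I = 0.02355∠-96.3° A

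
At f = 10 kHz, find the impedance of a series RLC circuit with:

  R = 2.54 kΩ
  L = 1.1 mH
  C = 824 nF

Step 1 — Angular frequency: ω = 2π·f = 2π·1e+04 = 6.283e+04 rad/s.
Step 2 — Component impedances:
  R: Z = R = 2540 Ω
  L: Z = jωL = j·6.283e+04·0.0011 = 0 + j69.12 Ω
  C: Z = 1/(jωC) = -j/(ω·C) = 0 - j19.31 Ω
Step 3 — Series combination: Z_total = R + L + C = 2540 + j49.8 Ω = 2540∠1.1° Ω.

Z = 2540 + j49.8 Ω = 2540∠1.1° Ω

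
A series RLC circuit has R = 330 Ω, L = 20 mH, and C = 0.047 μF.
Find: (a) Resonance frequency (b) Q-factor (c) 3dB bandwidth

Step 1 — Resonance: ω₀ = 1/√(LC) = 1/√(0.02·4.7e-08) = 3.262e+04 rad/s.
Step 2 — f₀ = ω₀/(2π) = 5191 Hz.
Step 3 — Series Q: Q = ω₀L/R = 3.262e+04·0.02/330 = 1.977.
Step 4 — Bandwidth: Δω = ω₀/Q = 1.65e+04 rad/s; BW = Δω/(2π) = 2626 Hz.

(a) f₀ = 5191 Hz  (b) Q = 1.977  (c) BW = 2626 Hz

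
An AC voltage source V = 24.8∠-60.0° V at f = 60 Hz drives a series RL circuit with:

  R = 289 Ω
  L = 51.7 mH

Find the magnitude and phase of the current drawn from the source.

Step 1 — Angular frequency: ω = 2π·f = 2π·60 = 377 rad/s.
Step 2 — Component impedances:
  R: Z = R = 289 Ω
  L: Z = jωL = j·377·0.0517 = 0 + j19.49 Ω
Step 3 — Series combination: Z_total = R + L = 289 + j19.49 Ω = 289.7∠3.9° Ω.
Step 4 — Source phasor: V = 24.8∠-60.0° V = 12.4 - j21.48 V.
Step 5 — Ohm's law: I = V / Z_total = (12.4 - j21.48) / (289 + j19.49) = 0.03772 - j0.07686 A.
Step 6 — Convert to polar: |I| = 0.08562 A, ∠I = -63.9°.

I = 0.08562∠-63.9° A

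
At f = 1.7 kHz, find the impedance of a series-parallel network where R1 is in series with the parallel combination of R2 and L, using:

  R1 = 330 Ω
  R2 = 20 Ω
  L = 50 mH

Step 1 — Angular frequency: ω = 2π·f = 2π·1700 = 1.068e+04 rad/s.
Step 2 — Component impedances:
  R1: Z = R = 330 Ω
  R2: Z = R = 20 Ω
  L: Z = jωL = j·1.068e+04·0.05 = 0 + j534.1 Ω
Step 3 — Parallel branch: R2 || L = 1/(1/R2 + 1/L) = 19.97 + j0.7479 Ω.
Step 4 — Series with R1: Z_total = R1 + (R2 || L) = 350 + j0.7479 Ω = 350∠0.1° Ω.

Z = 350 + j0.7479 Ω = 350∠0.1° Ω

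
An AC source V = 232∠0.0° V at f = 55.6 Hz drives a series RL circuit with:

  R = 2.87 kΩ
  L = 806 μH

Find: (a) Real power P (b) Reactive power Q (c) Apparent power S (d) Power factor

Step 1 — Angular frequency: ω = 2π·f = 2π·55.6 = 349.3 rad/s.
Step 2 — Component impedances:
  R: Z = R = 2870 Ω
  L: Z = jωL = j·349.3·0.000806 = 0 + j0.2816 Ω
Step 3 — Series combination: Z_total = R + L = 2870 + j0.2816 Ω = 2870∠0.0° Ω.
Step 4 — Source phasor: V = 232∠0.0° V = 232 V.
Step 5 — Current: I = V / Z = 0.08084 - j7.931e-06 A = 0.08084∠-0.0° A.
Step 6 — Complex power: S = V·I* = 18.75 + j0.00184 VA.
Step 7 — Real power: P = Re(S) = 18.75 W.
Step 8 — Reactive power: Q = Im(S) = 0.00184 VAR.
Step 9 — Apparent power: |S| = 18.75 VA.
Step 10 — Power factor: PF = P/|S| = 1 (lagging).

(a) P = 18.75 W  (b) Q = 0.00184 VAR  (c) S = 18.75 VA  (d) PF = 1 (lagging)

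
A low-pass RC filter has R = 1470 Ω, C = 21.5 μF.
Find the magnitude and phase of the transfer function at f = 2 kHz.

Step 1 — Angular frequency: ω = 2π·2000 = 1.257e+04 rad/s.
Step 2 — Transfer function: H(jω) = 1/(1 + jωRC).
Step 3 — Denominator: 1 + jωRC = 1 + j·1.257e+04·1470·2.15e-05 = 1 + j397.2.
Step 4 — H = 6.34e-06 - j0.002518.
Step 5 — Magnitude: |H| = 0.002518 (-52.0 dB); phase: φ = -89.9°.

|H| = 0.002518 (-52.0 dB), φ = -89.9°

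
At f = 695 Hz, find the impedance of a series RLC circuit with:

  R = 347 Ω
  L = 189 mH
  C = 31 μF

Step 1 — Angular frequency: ω = 2π·f = 2π·695 = 4367 rad/s.
Step 2 — Component impedances:
  R: Z = R = 347 Ω
  L: Z = jωL = j·4367·0.189 = 0 + j825.3 Ω
  C: Z = 1/(jωC) = -j/(ω·C) = 0 - j7.387 Ω
Step 3 — Series combination: Z_total = R + L + C = 347 + j817.9 Ω = 888.5∠67.0° Ω.

Z = 347 + j817.9 Ω = 888.5∠67.0° Ω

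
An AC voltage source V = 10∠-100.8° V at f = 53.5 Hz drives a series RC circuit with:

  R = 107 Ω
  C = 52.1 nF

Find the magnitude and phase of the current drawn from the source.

Step 1 — Angular frequency: ω = 2π·f = 2π·53.5 = 336.2 rad/s.
Step 2 — Component impedances:
  R: Z = R = 107 Ω
  C: Z = 1/(jωC) = -j/(ω·C) = 0 - j5.71e+04 Ω
Step 3 — Series combination: Z_total = R + C = 107 - j5.71e+04 Ω = 5.71e+04∠-89.9° Ω.
Step 4 — Source phasor: V = 10∠-100.8° V = -1.874 - j9.823 V.
Step 5 — Ohm's law: I = V / Z_total = (-1.874 - j9.823) / (107 - j5.71e+04) = 0.000172 - j3.314e-05 A.
Step 6 — Convert to polar: |I| = 0.0001751 A, ∠I = -10.9°.

I = 0.0001751∠-10.9° A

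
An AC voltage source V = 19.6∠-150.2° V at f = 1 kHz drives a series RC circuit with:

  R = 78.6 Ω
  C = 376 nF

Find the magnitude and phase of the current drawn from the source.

Step 1 — Angular frequency: ω = 2π·f = 2π·1000 = 6283 rad/s.
Step 2 — Component impedances:
  R: Z = R = 78.6 Ω
  C: Z = 1/(jωC) = -j/(ω·C) = 0 - j423.3 Ω
Step 3 — Series combination: Z_total = R + C = 78.6 - j423.3 Ω = 430.5∠-79.5° Ω.
Step 4 — Source phasor: V = 19.6∠-150.2° V = -17.01 - j9.741 V.
Step 5 — Ohm's law: I = V / Z_total = (-17.01 - j9.741) / (78.6 - j423.3) = 0.01503 - j0.04297 A.
Step 6 — Convert to polar: |I| = 0.04553 A, ∠I = -70.7°.

I = 0.04553∠-70.7° A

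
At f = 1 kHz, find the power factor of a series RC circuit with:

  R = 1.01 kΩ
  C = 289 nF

Step 1 — Angular frequency: ω = 2π·f = 2π·1000 = 6283 rad/s.
Step 2 — Component impedances:
  R: Z = R = 1010 Ω
  C: Z = 1/(jωC) = -j/(ω·C) = 0 - j550.7 Ω
Step 3 — Series combination: Z_total = R + C = 1010 - j550.7 Ω = 1150∠-28.6° Ω.
Step 4 — Power factor: PF = cos(φ) = Re(Z)/|Z| = 1010/1150.4 = 0.878.
Step 5 — Type: Im(Z) = -550.7 ⇒ leading (phase φ = -28.6°).

PF = 0.878 (leading, φ = -28.6°)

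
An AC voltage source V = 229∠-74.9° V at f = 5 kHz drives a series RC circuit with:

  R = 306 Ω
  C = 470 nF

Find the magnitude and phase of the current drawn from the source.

Step 1 — Angular frequency: ω = 2π·f = 2π·5000 = 3.142e+04 rad/s.
Step 2 — Component impedances:
  R: Z = R = 306 Ω
  C: Z = 1/(jωC) = -j/(ω·C) = 0 - j67.73 Ω
Step 3 — Series combination: Z_total = R + C = 306 - j67.73 Ω = 313.4∠-12.5° Ω.
Step 4 — Source phasor: V = 229∠-74.9° V = 59.66 - j221.1 V.
Step 5 — Ohm's law: I = V / Z_total = (59.66 - j221.1) / (306 - j67.73) = 0.3383 - j0.6477 A.
Step 6 — Convert to polar: |I| = 0.7307 A, ∠I = -62.4°.

I = 0.7307∠-62.4° A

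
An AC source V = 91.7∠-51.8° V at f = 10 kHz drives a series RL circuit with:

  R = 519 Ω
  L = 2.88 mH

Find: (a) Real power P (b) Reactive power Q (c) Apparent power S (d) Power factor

Step 1 — Angular frequency: ω = 2π·f = 2π·1e+04 = 6.283e+04 rad/s.
Step 2 — Component impedances:
  R: Z = R = 519 Ω
  L: Z = jωL = j·6.283e+04·0.00288 = 0 + j181 Ω
Step 3 — Series combination: Z_total = R + L = 519 + j181 Ω = 549.6∠19.2° Ω.
Step 4 — Source phasor: V = 91.7∠-51.8° V = 56.71 - j72.06 V.
Step 5 — Current: I = V / Z = 0.05426 - j0.1578 A = 0.1668∠-71.0° A.
Step 6 — Complex power: S = V·I* = 14.45 + j5.037 VA.
Step 7 — Real power: P = Re(S) = 14.45 W.
Step 8 — Reactive power: Q = Im(S) = 5.037 VAR.
Step 9 — Apparent power: |S| = 15.3 VA.
Step 10 — Power factor: PF = P/|S| = 0.9443 (lagging).

(a) P = 14.45 W  (b) Q = 5.037 VAR  (c) S = 15.3 VA  (d) PF = 0.9443 (lagging)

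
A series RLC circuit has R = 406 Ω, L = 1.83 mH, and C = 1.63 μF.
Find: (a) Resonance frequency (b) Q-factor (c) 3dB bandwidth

Step 1 — Resonance condition Im(Z)=0 gives ω₀ = 1/√(LC).
Step 2 — ω₀ = 1/√(0.00183·1.63e-06) = 1.831e+04 rad/s.
Step 3 — f₀ = ω₀/(2π) = 2914 Hz.
Step 4 — Series Q: Q = ω₀L/R = 1.831e+04·0.00183/406 = 0.08253.
Step 5 — 3dB bandwidth: Δω = ω₀/Q = 2.219e+05 rad/s; BW = Δω/(2π) = 3.531e+04 Hz.

(a) f₀ = 2914 Hz  (b) Q = 0.08253  (c) BW = 3.531e+04 Hz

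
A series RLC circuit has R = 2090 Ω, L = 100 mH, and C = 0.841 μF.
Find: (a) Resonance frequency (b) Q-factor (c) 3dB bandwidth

Step 1 — Resonance: ω₀ = 1/√(LC) = 1/√(0.1·8.41e-07) = 3448 rad/s.
Step 2 — f₀ = ω₀/(2π) = 548.8 Hz.
Step 3 — Series Q: Q = ω₀L/R = 3448·0.1/2090 = 0.165.
Step 4 — Bandwidth: Δω = ω₀/Q = 2.09e+04 rad/s; BW = Δω/(2π) = 3326 Hz.

(a) f₀ = 548.8 Hz  (b) Q = 0.165  (c) BW = 3326 Hz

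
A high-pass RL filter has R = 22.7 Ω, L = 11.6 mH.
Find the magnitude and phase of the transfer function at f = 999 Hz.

Step 1 — Angular frequency: ω = 2π·999 = 6277 rad/s.
Step 2 — Transfer function: H(jω) = jωL/(R + jωL).
Step 3 — Numerator jωL = j·72.81; denominator R + jωL = 22.7 + j72.81.
Step 4 — H = 0.9114 + j0.2841.
Step 5 — Magnitude: |H| = 0.9547 (-0.4 dB); phase: φ = 17.3°.

|H| = 0.9547 (-0.4 dB), φ = 17.3°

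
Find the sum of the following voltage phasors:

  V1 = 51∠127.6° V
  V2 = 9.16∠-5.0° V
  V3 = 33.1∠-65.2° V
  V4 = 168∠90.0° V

Step 1 — Convert each phasor to rectangular form:
  V1 = 51·(cos(127.6°) + j·sin(127.6°)) = -31.12 + j40.41 V
  V2 = 9.16·(cos(-5.0°) + j·sin(-5.0°)) = 9.125 - j0.7983 V
  V3 = 33.1·(cos(-65.2°) + j·sin(-65.2°)) = 13.88 - j30.05 V
  V4 = 168·(cos(90.0°) + j·sin(90.0°)) = 0 + j168 V
Step 2 — Sum components: V_total = -8.108 + j177.6 V.
Step 3 — Convert to polar: |V_total| = 177.7 V, ∠V_total = 92.6°.

V_total = 177.7∠92.6° V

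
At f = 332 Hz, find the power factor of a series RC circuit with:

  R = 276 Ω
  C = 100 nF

Step 1 — Angular frequency: ω = 2π·f = 2π·332 = 2086 rad/s.
Step 2 — Component impedances:
  R: Z = R = 276 Ω
  C: Z = 1/(jωC) = -j/(ω·C) = 0 - j4794 Ω
Step 3 — Series combination: Z_total = R + C = 276 - j4794 Ω = 4802∠-86.7° Ω.
Step 4 — Power factor: PF = cos(φ) = Re(Z)/|Z| = 276/4802 = 0.05748.
Step 5 — Type: Im(Z) = -4794 ⇒ leading (phase φ = -86.7°).

PF = 0.05748 (leading, φ = -86.7°)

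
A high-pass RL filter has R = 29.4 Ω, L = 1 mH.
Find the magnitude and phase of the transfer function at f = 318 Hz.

Step 1 — Angular frequency: ω = 2π·318 = 1998 rad/s.
Step 2 — Transfer function: H(jω) = jωL/(R + jωL).
Step 3 — Numerator jωL = j·1.998; denominator R + jωL = 29.4 + j1.998.
Step 4 — H = 0.004597 + j0.06765.
Step 5 — Magnitude: |H| = 0.0678 (-23.4 dB); phase: φ = 86.1°.

|H| = 0.0678 (-23.4 dB), φ = 86.1°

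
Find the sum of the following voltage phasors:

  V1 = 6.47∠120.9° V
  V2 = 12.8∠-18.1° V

Step 1 — Convert each phasor to rectangular form:
  V1 = 6.47·(cos(120.9°) + j·sin(120.9°)) = -3.323 + j5.552 V
  V2 = 12.8·(cos(-18.1°) + j·sin(-18.1°)) = 12.17 - j3.977 V
Step 2 — Sum components: V_total = 8.844 + j1.575 V.
Step 3 — Convert to polar: |V_total| = 8.983 V, ∠V_total = 10.1°.

V_total = 8.983∠10.1° V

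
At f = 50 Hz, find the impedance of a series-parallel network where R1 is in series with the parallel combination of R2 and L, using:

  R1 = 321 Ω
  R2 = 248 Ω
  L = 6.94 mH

Step 1 — Angular frequency: ω = 2π·f = 2π·50 = 314.2 rad/s.
Step 2 — Component impedances:
  R1: Z = R = 321 Ω
  R2: Z = R = 248 Ω
  L: Z = jωL = j·314.2·0.00694 = 0 + j2.18 Ω
Step 3 — Parallel branch: R2 || L = 1/(1/R2 + 1/L) = 0.01917 + j2.18 Ω.
Step 4 — Series with R1: Z_total = R1 + (R2 || L) = 321 + j2.18 Ω = 321∠0.4° Ω.

Z = 321 + j2.18 Ω = 321∠0.4° Ω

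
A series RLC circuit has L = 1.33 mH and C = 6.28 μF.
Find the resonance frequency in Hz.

Step 1 — Resonance condition Im(Z)=0 gives ω₀ = 1/√(LC).
Step 2 — ω₀ = 1/√(0.00133·6.28e-06) = 1.094e+04 rad/s.
Step 3 — f₀ = ω₀/(2π) = 1741 Hz.

f₀ = 1741 Hz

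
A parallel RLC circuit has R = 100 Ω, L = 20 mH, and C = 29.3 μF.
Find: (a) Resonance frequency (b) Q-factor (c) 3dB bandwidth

Step 1 — Resonance: ω₀ = 1/√(LC) = 1/√(0.02·2.93e-05) = 1306 rad/s.
Step 2 — f₀ = ω₀/(2π) = 207.9 Hz.
Step 3 — Parallel Q: Q = R/(ω₀L) = 100/(1306·0.02) = 3.828.
Step 4 — Bandwidth: Δω = ω₀/Q = 341.3 rad/s; BW = Δω/(2π) = 54.32 Hz.

(a) f₀ = 207.9 Hz  (b) Q = 3.828  (c) BW = 54.32 Hz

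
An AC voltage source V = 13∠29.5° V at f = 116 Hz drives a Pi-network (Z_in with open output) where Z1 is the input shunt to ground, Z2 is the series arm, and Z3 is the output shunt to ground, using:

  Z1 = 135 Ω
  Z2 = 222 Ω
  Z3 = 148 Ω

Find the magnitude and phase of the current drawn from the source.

Step 1 — Angular frequency: ω = 2π·f = 2π·116 = 728.8 rad/s.
Step 2 — Component impedances:
  Z1: Z = R = 135 Ω
  Z2: Z = R = 222 Ω
  Z3: Z = R = 148 Ω
Step 3 — With open output, the series arm Z2 and the output shunt Z3 appear in series to ground: Z2 + Z3 = 370 Ω.
Step 4 — Parallel with input shunt Z1: Z_in = Z1 || (Z2 + Z3) = 98.91 Ω = 98.91∠0.0° Ω.
Step 5 — Source phasor: V = 13∠29.5° V = 11.31 + j6.402 V.
Step 6 — Ohm's law: I = V / Z_total = (11.31 + j6.402) / (98.91) = 0.1144 + j0.06472 A.
Step 7 — Convert to polar: |I| = 0.1314 A, ∠I = 29.5°.

I = 0.1314∠29.5° A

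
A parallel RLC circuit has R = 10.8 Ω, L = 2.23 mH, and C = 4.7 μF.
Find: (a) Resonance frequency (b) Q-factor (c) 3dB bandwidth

Step 1 — Resonance: ω₀ = 1/√(LC) = 1/√(0.00223·4.7e-06) = 9768 rad/s.
Step 2 — f₀ = ω₀/(2π) = 1555 Hz.
Step 3 — Parallel Q: Q = R/(ω₀L) = 10.8/(9768·0.00223) = 0.4958.
Step 4 — Bandwidth: Δω = ω₀/Q = 1.97e+04 rad/s; BW = Δω/(2π) = 3135 Hz.

(a) f₀ = 1555 Hz  (b) Q = 0.4958  (c) BW = 3135 Hz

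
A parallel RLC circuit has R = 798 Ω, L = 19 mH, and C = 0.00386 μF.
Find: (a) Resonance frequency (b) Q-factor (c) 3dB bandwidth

Step 1 — Resonance: ω₀ = 1/√(LC) = 1/√(0.019·3.86e-09) = 1.168e+05 rad/s.
Step 2 — f₀ = ω₀/(2π) = 1.858e+04 Hz.
Step 3 — Parallel Q: Q = R/(ω₀L) = 798/(1.168e+05·0.019) = 0.3597.
Step 4 — Bandwidth: Δω = ω₀/Q = 3.246e+05 rad/s; BW = Δω/(2π) = 5.167e+04 Hz.

(a) f₀ = 1.858e+04 Hz  (b) Q = 0.3597  (c) BW = 5.167e+04 Hz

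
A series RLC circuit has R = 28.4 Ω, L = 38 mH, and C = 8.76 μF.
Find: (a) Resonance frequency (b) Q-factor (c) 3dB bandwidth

Step 1 — Resonance: ω₀ = 1/√(LC) = 1/√(0.038·8.76e-06) = 1733 rad/s.
Step 2 — f₀ = ω₀/(2π) = 275.9 Hz.
Step 3 — Series Q: Q = ω₀L/R = 1733·0.038/28.4 = 2.319.
Step 4 — Bandwidth: Δω = ω₀/Q = 747.4 rad/s; BW = Δω/(2π) = 118.9 Hz.

(a) f₀ = 275.9 Hz  (b) Q = 2.319  (c) BW = 118.9 Hz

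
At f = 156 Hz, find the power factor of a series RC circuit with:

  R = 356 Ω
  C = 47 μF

Step 1 — Angular frequency: ω = 2π·f = 2π·156 = 980.2 rad/s.
Step 2 — Component impedances:
  R: Z = R = 356 Ω
  C: Z = 1/(jωC) = -j/(ω·C) = 0 - j21.71 Ω
Step 3 — Series combination: Z_total = R + C = 356 - j21.71 Ω = 356.7∠-3.5° Ω.
Step 4 — Power factor: PF = cos(φ) = Re(Z)/|Z| = 356/356.66 = 0.9981.
Step 5 — Type: Im(Z) = -21.71 ⇒ leading (phase φ = -3.5°).

PF = 0.9981 (leading, φ = -3.5°)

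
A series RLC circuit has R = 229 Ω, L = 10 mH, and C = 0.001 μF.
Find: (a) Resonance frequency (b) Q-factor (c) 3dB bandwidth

Step 1 — Resonance condition Im(Z)=0 gives ω₀ = 1/√(LC).
Step 2 — ω₀ = 1/√(0.01·1e-09) = 3.162e+05 rad/s.
Step 3 — f₀ = ω₀/(2π) = 5.033e+04 Hz.
Step 4 — Series Q: Q = ω₀L/R = 3.162e+05·0.01/229 = 13.81.
Step 5 — 3dB bandwidth: Δω = ω₀/Q = 2.29e+04 rad/s; BW = Δω/(2π) = 3645 Hz.

(a) f₀ = 5.033e+04 Hz  (b) Q = 13.81  (c) BW = 3645 Hz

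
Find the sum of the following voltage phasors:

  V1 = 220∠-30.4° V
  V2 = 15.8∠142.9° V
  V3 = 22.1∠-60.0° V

Step 1 — Convert each phasor to rectangular form:
  V1 = 220·(cos(-30.4°) + j·sin(-30.4°)) = 189.8 - j111.3 V
  V2 = 15.8·(cos(142.9°) + j·sin(142.9°)) = -12.6 + j9.531 V
  V3 = 22.1·(cos(-60.0°) + j·sin(-60.0°)) = 11.05 - j19.14 V
Step 2 — Sum components: V_total = 188.2 - j120.9 V.
Step 3 — Convert to polar: |V_total| = 223.7 V, ∠V_total = -32.7°.

V_total = 223.7∠-32.7° V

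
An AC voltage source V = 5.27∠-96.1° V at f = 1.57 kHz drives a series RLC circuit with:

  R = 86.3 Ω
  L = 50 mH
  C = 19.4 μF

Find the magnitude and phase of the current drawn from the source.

Step 1 — Angular frequency: ω = 2π·f = 2π·1570 = 9865 rad/s.
Step 2 — Component impedances:
  R: Z = R = 86.3 Ω
  L: Z = jωL = j·9865·0.05 = 0 + j493.2 Ω
  C: Z = 1/(jωC) = -j/(ω·C) = 0 - j5.225 Ω
Step 3 — Series combination: Z_total = R + L + C = 86.3 + j488 Ω = 495.6∠80.0° Ω.
Step 4 — Source phasor: V = 5.27∠-96.1° V = -0.56 - j5.24 V.
Step 5 — Ohm's law: I = V / Z_total = (-0.56 - j5.24) / (86.3 + j488) = -0.01061 - j0.0007286 A.
Step 6 — Convert to polar: |I| = 0.01063 A, ∠I = -176.1°.

I = 0.01063∠-176.1° A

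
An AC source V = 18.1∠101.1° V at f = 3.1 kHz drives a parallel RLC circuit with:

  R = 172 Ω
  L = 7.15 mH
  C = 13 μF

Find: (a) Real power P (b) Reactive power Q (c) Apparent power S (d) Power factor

Step 1 — Angular frequency: ω = 2π·f = 2π·3100 = 1.948e+04 rad/s.
Step 2 — Component impedances:
  R: Z = R = 172 Ω
  L: Z = jωL = j·1.948e+04·0.00715 = 0 + j139.3 Ω
  C: Z = 1/(jωC) = -j/(ω·C) = 0 - j3.949 Ω
Step 3 — Parallel combination: 1/Z_total = 1/R + 1/L + 1/C; Z_total = 0.09599 - j4.062 Ω = 4.063∠-88.6° Ω.
Step 4 — Source phasor: V = 18.1∠101.1° V = -3.485 + j17.76 V.
Step 5 — Current: I = V / Z = -4.39 - j0.7541 A = 4.454∠-170.3° A.
Step 6 — Complex power: S = V·I* = 1.905 - j80.6 VA.
Step 7 — Real power: P = Re(S) = 1.905 W.
Step 8 — Reactive power: Q = Im(S) = -80.6 VAR.
Step 9 — Apparent power: |S| = 80.63 VA.
Step 10 — Power factor: PF = P/|S| = 0.02362 (leading).

(a) P = 1.905 W  (b) Q = -80.6 VAR  (c) S = 80.63 VA  (d) PF = 0.02362 (leading)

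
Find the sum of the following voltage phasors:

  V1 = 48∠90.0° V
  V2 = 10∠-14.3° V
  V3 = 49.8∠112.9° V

Step 1 — Convert each phasor to rectangular form:
  V1 = 48·(cos(90.0°) + j·sin(90.0°)) = 0 + j48 V
  V2 = 10·(cos(-14.3°) + j·sin(-14.3°)) = 9.69 - j2.47 V
  V3 = 49.8·(cos(112.9°) + j·sin(112.9°)) = -19.38 + j45.88 V
Step 2 — Sum components: V_total = -9.688 + j91.41 V.
Step 3 — Convert to polar: |V_total| = 91.92 V, ∠V_total = 96.1°.

V_total = 91.92∠96.1° V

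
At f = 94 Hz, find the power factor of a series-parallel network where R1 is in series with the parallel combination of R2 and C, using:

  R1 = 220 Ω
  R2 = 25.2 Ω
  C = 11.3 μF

Step 1 — Angular frequency: ω = 2π·f = 2π·94 = 590.6 rad/s.
Step 2 — Component impedances:
  R1: Z = R = 220 Ω
  R2: Z = R = 25.2 Ω
  C: Z = 1/(jωC) = -j/(ω·C) = 0 - j149.8 Ω
Step 3 — Parallel branch: R2 || C = 1/(1/R2 + 1/C) = 24.51 - j4.122 Ω.
Step 4 — Series with R1: Z_total = R1 + (R2 || C) = 244.5 - j4.122 Ω = 244.5∠-1.0° Ω.
Step 5 — Power factor: PF = cos(φ) = Re(Z)/|Z| = 244.51/244.54 = 0.9999.
Step 6 — Type: Im(Z) = -4.122 ⇒ leading (phase φ = -1.0°).

PF = 0.9999 (leading, φ = -1.0°)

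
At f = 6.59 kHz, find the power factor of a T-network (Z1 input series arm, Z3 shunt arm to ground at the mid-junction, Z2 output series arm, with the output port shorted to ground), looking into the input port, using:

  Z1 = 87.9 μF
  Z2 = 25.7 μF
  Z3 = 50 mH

Step 1 — Angular frequency: ω = 2π·f = 2π·6590 = 4.141e+04 rad/s.
Step 2 — Component impedances:
  Z1: Z = 1/(jωC) = -j/(ω·C) = 0 - j0.2748 Ω
  Z2: Z = 1/(jωC) = -j/(ω·C) = 0 - j0.9397 Ω
  Z3: Z = jωL = j·4.141e+04·0.05 = 0 + j2070 Ω
Step 3 — With the output port shorted to ground, the output series arm Z2 runs from the junction to ground; the shunt arm Z3 also runs from the junction to ground. They appear in parallel: Z3 || Z2 = 0 - j0.9402 Ω.
Step 4 — Series with input arm Z1: Z_in = Z1 + (Z3 || Z2) = 0 - j1.215 Ω = 1.215∠-90.0° Ω.
Step 5 — Power factor: PF = cos(φ) = Re(Z)/|Z| = 0/1.215 = 0.
Step 6 — Type: Im(Z) = -1.215 ⇒ leading (phase φ = -90.0°).

PF = 0 (leading, φ = -90.0°)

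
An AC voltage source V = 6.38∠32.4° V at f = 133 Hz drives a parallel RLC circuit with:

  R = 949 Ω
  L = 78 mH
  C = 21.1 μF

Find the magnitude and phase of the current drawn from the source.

Step 1 — Angular frequency: ω = 2π·f = 2π·133 = 835.7 rad/s.
Step 2 — Component impedances:
  R: Z = R = 949 Ω
  L: Z = jωL = j·835.7·0.078 = 0 + j65.18 Ω
  C: Z = 1/(jωC) = -j/(ω·C) = 0 - j56.71 Ω
Step 3 — Parallel combination: 1/Z_total = 1/R + 1/L + 1/C; Z_total = 165.7 - j360.3 Ω = 396.6∠-65.3° Ω.
Step 4 — Source phasor: V = 6.38∠32.4° V = 5.387 + j3.419 V.
Step 5 — Ohm's law: I = V / Z_total = (5.387 + j3.419) / (165.7 - j360.3) = -0.002155 + j0.01594 A.
Step 6 — Convert to polar: |I| = 0.01609 A, ∠I = 97.7°.

I = 0.01609∠97.7° A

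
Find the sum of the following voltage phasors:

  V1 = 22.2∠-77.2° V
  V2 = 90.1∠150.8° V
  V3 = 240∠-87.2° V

Step 1 — Convert each phasor to rectangular form:
  V1 = 22.2·(cos(-77.2°) + j·sin(-77.2°)) = 4.918 - j21.65 V
  V2 = 90.1·(cos(150.8°) + j·sin(150.8°)) = -78.65 + j43.96 V
  V3 = 240·(cos(-87.2°) + j·sin(-87.2°)) = 11.72 - j239.7 V
Step 2 — Sum components: V_total = -62.01 - j217.4 V.
Step 3 — Convert to polar: |V_total| = 226.1 V, ∠V_total = -105.9°.

V_total = 226.1∠-105.9° V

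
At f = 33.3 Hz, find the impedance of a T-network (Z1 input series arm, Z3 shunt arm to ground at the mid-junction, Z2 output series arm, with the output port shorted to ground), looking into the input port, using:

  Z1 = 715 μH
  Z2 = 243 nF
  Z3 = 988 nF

Step 1 — Angular frequency: ω = 2π·f = 2π·33.3 = 209.2 rad/s.
Step 2 — Component impedances:
  Z1: Z = jωL = j·209.2·0.000715 = 0 + j0.1496 Ω
  Z2: Z = 1/(jωC) = -j/(ω·C) = 0 - j1.967e+04 Ω
  Z3: Z = 1/(jωC) = -j/(ω·C) = 0 - j4837 Ω
Step 3 — With the output port shorted to ground, the output series arm Z2 runs from the junction to ground; the shunt arm Z3 also runs from the junction to ground. They appear in parallel: Z3 || Z2 = 0 - j3883 Ω.
Step 4 — Series with input arm Z1: Z_in = Z1 + (Z3 || Z2) = 0 - j3882 Ω = 3882∠-90.0° Ω.

Z = 0 - j3882 Ω = 3882∠-90.0° Ω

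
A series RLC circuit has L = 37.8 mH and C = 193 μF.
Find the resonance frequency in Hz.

Step 1 — Resonance condition Im(Z)=0 gives ω₀ = 1/√(LC).
Step 2 — ω₀ = 1/√(0.0378·0.000193) = 370.2 rad/s.
Step 3 — f₀ = ω₀/(2π) = 58.92 Hz.

f₀ = 58.92 Hz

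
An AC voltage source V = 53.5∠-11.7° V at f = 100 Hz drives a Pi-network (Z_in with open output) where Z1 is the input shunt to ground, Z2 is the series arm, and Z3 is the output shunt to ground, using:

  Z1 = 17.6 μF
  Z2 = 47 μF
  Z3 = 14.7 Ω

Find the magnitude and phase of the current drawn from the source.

Step 1 — Angular frequency: ω = 2π·f = 2π·100 = 628.3 rad/s.
Step 2 — Component impedances:
  Z1: Z = 1/(jωC) = -j/(ω·C) = 0 - j90.43 Ω
  Z2: Z = 1/(jωC) = -j/(ω·C) = 0 - j33.86 Ω
  Z3: Z = R = 14.7 Ω
Step 3 — With open output, the series arm Z2 and the output shunt Z3 appear in series to ground: Z2 + Z3 = 14.7 - j33.86 Ω.
Step 4 — Parallel with input shunt Z1: Z_in = Z1 || (Z2 + Z3) = 7.674 - j25.54 Ω = 26.67∠-73.3° Ω.
Step 5 — Source phasor: V = 53.5∠-11.7° V = 52.39 - j10.85 V.
Step 6 — Ohm's law: I = V / Z_total = (52.39 - j10.85) / (7.674 - j25.54) = 0.9547 + j1.764 A.
Step 7 — Convert to polar: |I| = 2.006 A, ∠I = 61.6°.

I = 2.006∠61.6° A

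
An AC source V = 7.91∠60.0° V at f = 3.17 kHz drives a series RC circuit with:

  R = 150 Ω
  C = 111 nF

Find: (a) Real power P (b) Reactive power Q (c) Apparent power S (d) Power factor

Step 1 — Angular frequency: ω = 2π·f = 2π·3170 = 1.992e+04 rad/s.
Step 2 — Component impedances:
  R: Z = R = 150 Ω
  C: Z = 1/(jωC) = -j/(ω·C) = 0 - j452.3 Ω
Step 3 — Series combination: Z_total = R + C = 150 - j452.3 Ω = 476.5∠-71.7° Ω.
Step 4 — Source phasor: V = 7.91∠60.0° V = 3.955 + j6.85 V.
Step 5 — Current: I = V / Z = -0.01103 + j0.0124 A = 0.0166∠131.7° A.
Step 6 — Complex power: S = V·I* = 0.04133 - j0.1246 VA.
Step 7 — Real power: P = Re(S) = 0.04133 W.
Step 8 — Reactive power: Q = Im(S) = -0.1246 VAR.
Step 9 — Apparent power: |S| = 0.1313 VA.
Step 10 — Power factor: PF = P/|S| = 0.3148 (leading).

(a) P = 0.04133 W  (b) Q = -0.1246 VAR  (c) S = 0.1313 VA  (d) PF = 0.3148 (leading)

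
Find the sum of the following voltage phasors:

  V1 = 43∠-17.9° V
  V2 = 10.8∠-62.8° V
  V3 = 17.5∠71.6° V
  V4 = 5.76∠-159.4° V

Step 1 — Convert each phasor to rectangular form:
  V1 = 43·(cos(-17.9°) + j·sin(-17.9°)) = 40.92 - j13.22 V
  V2 = 10.8·(cos(-62.8°) + j·sin(-62.8°)) = 4.937 - j9.606 V
  V3 = 17.5·(cos(71.6°) + j·sin(71.6°)) = 5.524 + j16.61 V
  V4 = 5.76·(cos(-159.4°) + j·sin(-159.4°)) = -5.392 - j2.027 V
Step 2 — Sum components: V_total = 45.99 - j8.243 V.
Step 3 — Convert to polar: |V_total| = 46.72 V, ∠V_total = -10.2°.

V_total = 46.72∠-10.2° V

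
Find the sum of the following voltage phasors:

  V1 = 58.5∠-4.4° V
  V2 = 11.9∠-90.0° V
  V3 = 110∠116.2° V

Step 1 — Convert each phasor to rectangular form:
  V1 = 58.5·(cos(-4.4°) + j·sin(-4.4°)) = 58.33 - j4.488 V
  V2 = 11.9·(cos(-90.0°) + j·sin(-90.0°)) = 0 - j11.9 V
  V3 = 110·(cos(116.2°) + j·sin(116.2°)) = -48.57 + j98.7 V
Step 2 — Sum components: V_total = 9.762 + j82.31 V.
Step 3 — Convert to polar: |V_total| = 82.89 V, ∠V_total = 83.2°.

V_total = 82.89∠83.2° V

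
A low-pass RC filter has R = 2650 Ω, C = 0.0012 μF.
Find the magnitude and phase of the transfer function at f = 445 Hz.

Step 1 — Angular frequency: ω = 2π·445 = 2796 rad/s.
Step 2 — Transfer function: H(jω) = 1/(1 + jωRC).
Step 3 — Denominator: 1 + jωRC = 1 + j·2796·2650·1.2e-09 = 1 + j0.008891.
Step 4 — H = 0.9999 - j0.008891.
Step 5 — Magnitude: |H| = 1 (-0.0 dB); phase: φ = -0.5°.

|H| = 1 (-0.0 dB), φ = -0.5°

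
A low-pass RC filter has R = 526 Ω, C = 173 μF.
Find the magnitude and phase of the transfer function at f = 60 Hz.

Step 1 — Angular frequency: ω = 2π·60 = 377 rad/s.
Step 2 — Transfer function: H(jω) = 1/(1 + jωRC).
Step 3 — Denominator: 1 + jωRC = 1 + j·377·526·0.000173 = 1 + j34.31.
Step 4 — H = 0.000849 - j0.02913.
Step 5 — Magnitude: |H| = 0.02914 (-30.7 dB); phase: φ = -88.3°.

|H| = 0.02914 (-30.7 dB), φ = -88.3°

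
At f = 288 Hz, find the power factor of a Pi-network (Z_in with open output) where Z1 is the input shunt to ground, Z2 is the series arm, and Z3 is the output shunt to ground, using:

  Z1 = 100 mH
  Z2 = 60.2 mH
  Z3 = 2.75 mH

Step 1 — Angular frequency: ω = 2π·f = 2π·288 = 1810 rad/s.
Step 2 — Component impedances:
  Z1: Z = jωL = j·1810·0.1 = 0 + j181 Ω
  Z2: Z = jωL = j·1810·0.0602 = 0 + j108.9 Ω
  Z3: Z = jωL = j·1810·0.00275 = 0 + j4.976 Ω
Step 3 — With open output, the series arm Z2 and the output shunt Z3 appear in series to ground: Z2 + Z3 = 0 + j113.9 Ω.
Step 4 — Parallel with input shunt Z1: Z_in = Z1 || (Z2 + Z3) = 0 + j69.91 Ω = 69.91∠90.0° Ω.
Step 5 — Power factor: PF = cos(φ) = Re(Z)/|Z| = -0/69.91 = -0.
Step 6 — Type: Im(Z) = 69.91 ⇒ lagging (phase φ = 90.0°).

PF = -0 (lagging, φ = 90.0°)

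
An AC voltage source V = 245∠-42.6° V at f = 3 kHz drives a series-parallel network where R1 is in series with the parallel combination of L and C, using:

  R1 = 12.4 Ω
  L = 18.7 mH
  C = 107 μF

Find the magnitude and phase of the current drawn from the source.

Step 1 — Angular frequency: ω = 2π·f = 2π·3000 = 1.885e+04 rad/s.
Step 2 — Component impedances:
  R1: Z = R = 12.4 Ω
  L: Z = jωL = j·1.885e+04·0.0187 = 0 + j352.5 Ω
  C: Z = 1/(jωC) = -j/(ω·C) = 0 - j0.4958 Ω
Step 3 — Parallel branch: L || C = 1/(1/L + 1/C) = 0 - j0.4965 Ω.
Step 4 — Series with R1: Z_total = R1 + (L || C) = 12.4 - j0.4965 Ω = 12.41∠-2.3° Ω.
Step 5 — Source phasor: V = 245∠-42.6° V = 180.3 - j165.8 V.
Step 6 — Ohm's law: I = V / Z_total = (180.3 - j165.8) / (12.4 - j0.4965) = 15.06 - j12.77 A.
Step 7 — Convert to polar: |I| = 19.74 A, ∠I = -40.3°.

I = 19.74∠-40.3° A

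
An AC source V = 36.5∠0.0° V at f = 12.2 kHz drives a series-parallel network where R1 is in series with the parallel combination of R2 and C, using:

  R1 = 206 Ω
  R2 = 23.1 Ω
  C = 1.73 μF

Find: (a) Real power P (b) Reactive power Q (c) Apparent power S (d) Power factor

Step 1 — Angular frequency: ω = 2π·f = 2π·1.22e+04 = 7.665e+04 rad/s.
Step 2 — Component impedances:
  R1: Z = R = 206 Ω
  R2: Z = R = 23.1 Ω
  C: Z = 1/(jωC) = -j/(ω·C) = 0 - j7.541 Ω
Step 3 — Parallel branch: R2 || C = 1/(1/R2 + 1/C) = 2.225 - j6.815 Ω.
Step 4 — Series with R1: Z_total = R1 + (R2 || C) = 208.2 - j6.815 Ω = 208.3∠-1.9° Ω.
Step 5 — Source phasor: V = 36.5∠0.0° V = 36.5 V.
Step 6 — Current: I = V / Z = 0.1751 + j0.005731 A = 0.1752∠1.9° A.
Step 7 — Complex power: S = V·I* = 6.391 - j0.2092 VA.
Step 8 — Real power: P = Re(S) = 6.391 W.
Step 9 — Reactive power: Q = Im(S) = -0.2092 VAR.
Step 10 — Apparent power: |S| = 6.395 VA.
Step 11 — Power factor: PF = P/|S| = 0.9995 (leading).

(a) P = 6.391 W  (b) Q = -0.2092 VAR  (c) S = 6.395 VA  (d) PF = 0.9995 (leading)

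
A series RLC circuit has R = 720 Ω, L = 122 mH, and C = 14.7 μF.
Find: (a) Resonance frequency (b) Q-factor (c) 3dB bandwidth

Step 1 — Resonance: ω₀ = 1/√(LC) = 1/√(0.122·1.47e-05) = 746.7 rad/s.
Step 2 — f₀ = ω₀/(2π) = 118.8 Hz.
Step 3 — Series Q: Q = ω₀L/R = 746.7·0.122/720 = 0.1265.
Step 4 — Bandwidth: Δω = ω₀/Q = 5902 rad/s; BW = Δω/(2π) = 939.3 Hz.

(a) f₀ = 118.8 Hz  (b) Q = 0.1265  (c) BW = 939.3 Hz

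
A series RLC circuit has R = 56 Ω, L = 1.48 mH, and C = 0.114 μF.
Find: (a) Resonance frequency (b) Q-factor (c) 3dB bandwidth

Step 1 — Resonance condition Im(Z)=0 gives ω₀ = 1/√(LC).
Step 2 — ω₀ = 1/√(0.00148·1.14e-07) = 7.699e+04 rad/s.
Step 3 — f₀ = ω₀/(2π) = 1.225e+04 Hz.
Step 4 — Series Q: Q = ω₀L/R = 7.699e+04·0.00148/56 = 2.035.
Step 5 — 3dB bandwidth: Δω = ω₀/Q = 3.784e+04 rad/s; BW = Δω/(2π) = 6022 Hz.

(a) f₀ = 1.225e+04 Hz  (b) Q = 2.035  (c) BW = 6022 Hz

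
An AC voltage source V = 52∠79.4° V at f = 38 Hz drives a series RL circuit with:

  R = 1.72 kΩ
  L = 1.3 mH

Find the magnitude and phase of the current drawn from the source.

Step 1 — Angular frequency: ω = 2π·f = 2π·38 = 238.8 rad/s.
Step 2 — Component impedances:
  R: Z = R = 1720 Ω
  L: Z = jωL = j·238.8·0.0013 = 0 + j0.3104 Ω
Step 3 — Series combination: Z_total = R + L = 1720 + j0.3104 Ω = 1720∠0.0° Ω.
Step 4 — Source phasor: V = 52∠79.4° V = 9.565 + j51.11 V.
Step 5 — Ohm's law: I = V / Z_total = (9.565 + j51.11) / (1720 + j0.3104) = 0.005567 + j0.02972 A.
Step 6 — Convert to polar: |I| = 0.03023 A, ∠I = 79.4°.

I = 0.03023∠79.4° A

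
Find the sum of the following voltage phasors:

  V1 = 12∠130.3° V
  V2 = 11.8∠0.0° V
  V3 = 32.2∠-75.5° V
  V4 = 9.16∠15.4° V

Step 1 — Convert each phasor to rectangular form:
  V1 = 12·(cos(130.3°) + j·sin(130.3°)) = -7.761 + j9.152 V
  V2 = 11.8·(cos(0.0°) + j·sin(0.0°)) = 11.8 V
  V3 = 32.2·(cos(-75.5°) + j·sin(-75.5°)) = 8.062 - j31.17 V
  V4 = 9.16·(cos(15.4°) + j·sin(15.4°)) = 8.831 + j2.432 V
Step 2 — Sum components: V_total = 20.93 - j19.59 V.
Step 3 — Convert to polar: |V_total| = 28.67 V, ∠V_total = -43.1°.

V_total = 28.67∠-43.1° V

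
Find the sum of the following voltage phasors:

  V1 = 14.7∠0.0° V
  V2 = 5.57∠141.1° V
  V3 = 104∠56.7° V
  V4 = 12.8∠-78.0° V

Step 1 — Convert each phasor to rectangular form:
  V1 = 14.7·(cos(0.0°) + j·sin(0.0°)) = 14.7 V
  V2 = 5.57·(cos(141.1°) + j·sin(141.1°)) = -4.335 + j3.498 V
  V3 = 104·(cos(56.7°) + j·sin(56.7°)) = 57.1 + j86.92 V
  V4 = 12.8·(cos(-78.0°) + j·sin(-78.0°)) = 2.661 - j12.52 V
Step 2 — Sum components: V_total = 70.12 + j77.9 V.
Step 3 — Convert to polar: |V_total| = 104.8 V, ∠V_total = 48.0°.

V_total = 104.8∠48.0° V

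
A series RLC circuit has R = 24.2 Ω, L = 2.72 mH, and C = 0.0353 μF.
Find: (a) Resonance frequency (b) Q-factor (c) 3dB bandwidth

Step 1 — Resonance condition Im(Z)=0 gives ω₀ = 1/√(LC).
Step 2 — ω₀ = 1/√(0.00272·3.53e-08) = 1.021e+05 rad/s.
Step 3 — f₀ = ω₀/(2π) = 1.624e+04 Hz.
Step 4 — Series Q: Q = ω₀L/R = 1.021e+05·0.00272/24.2 = 11.47.
Step 5 — 3dB bandwidth: Δω = ω₀/Q = 8897 rad/s; BW = Δω/(2π) = 1416 Hz.

(a) f₀ = 1.624e+04 Hz  (b) Q = 11.47  (c) BW = 1416 Hz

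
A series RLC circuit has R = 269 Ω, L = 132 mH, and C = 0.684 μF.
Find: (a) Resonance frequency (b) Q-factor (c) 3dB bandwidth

Step 1 — Resonance: ω₀ = 1/√(LC) = 1/√(0.132·6.84e-07) = 3328 rad/s.
Step 2 — f₀ = ω₀/(2π) = 529.7 Hz.
Step 3 — Series Q: Q = ω₀L/R = 3328·0.132/269 = 1.633.
Step 4 — Bandwidth: Δω = ω₀/Q = 2038 rad/s; BW = Δω/(2π) = 324.3 Hz.

(a) f₀ = 529.7 Hz  (b) Q = 1.633  (c) BW = 324.3 Hz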